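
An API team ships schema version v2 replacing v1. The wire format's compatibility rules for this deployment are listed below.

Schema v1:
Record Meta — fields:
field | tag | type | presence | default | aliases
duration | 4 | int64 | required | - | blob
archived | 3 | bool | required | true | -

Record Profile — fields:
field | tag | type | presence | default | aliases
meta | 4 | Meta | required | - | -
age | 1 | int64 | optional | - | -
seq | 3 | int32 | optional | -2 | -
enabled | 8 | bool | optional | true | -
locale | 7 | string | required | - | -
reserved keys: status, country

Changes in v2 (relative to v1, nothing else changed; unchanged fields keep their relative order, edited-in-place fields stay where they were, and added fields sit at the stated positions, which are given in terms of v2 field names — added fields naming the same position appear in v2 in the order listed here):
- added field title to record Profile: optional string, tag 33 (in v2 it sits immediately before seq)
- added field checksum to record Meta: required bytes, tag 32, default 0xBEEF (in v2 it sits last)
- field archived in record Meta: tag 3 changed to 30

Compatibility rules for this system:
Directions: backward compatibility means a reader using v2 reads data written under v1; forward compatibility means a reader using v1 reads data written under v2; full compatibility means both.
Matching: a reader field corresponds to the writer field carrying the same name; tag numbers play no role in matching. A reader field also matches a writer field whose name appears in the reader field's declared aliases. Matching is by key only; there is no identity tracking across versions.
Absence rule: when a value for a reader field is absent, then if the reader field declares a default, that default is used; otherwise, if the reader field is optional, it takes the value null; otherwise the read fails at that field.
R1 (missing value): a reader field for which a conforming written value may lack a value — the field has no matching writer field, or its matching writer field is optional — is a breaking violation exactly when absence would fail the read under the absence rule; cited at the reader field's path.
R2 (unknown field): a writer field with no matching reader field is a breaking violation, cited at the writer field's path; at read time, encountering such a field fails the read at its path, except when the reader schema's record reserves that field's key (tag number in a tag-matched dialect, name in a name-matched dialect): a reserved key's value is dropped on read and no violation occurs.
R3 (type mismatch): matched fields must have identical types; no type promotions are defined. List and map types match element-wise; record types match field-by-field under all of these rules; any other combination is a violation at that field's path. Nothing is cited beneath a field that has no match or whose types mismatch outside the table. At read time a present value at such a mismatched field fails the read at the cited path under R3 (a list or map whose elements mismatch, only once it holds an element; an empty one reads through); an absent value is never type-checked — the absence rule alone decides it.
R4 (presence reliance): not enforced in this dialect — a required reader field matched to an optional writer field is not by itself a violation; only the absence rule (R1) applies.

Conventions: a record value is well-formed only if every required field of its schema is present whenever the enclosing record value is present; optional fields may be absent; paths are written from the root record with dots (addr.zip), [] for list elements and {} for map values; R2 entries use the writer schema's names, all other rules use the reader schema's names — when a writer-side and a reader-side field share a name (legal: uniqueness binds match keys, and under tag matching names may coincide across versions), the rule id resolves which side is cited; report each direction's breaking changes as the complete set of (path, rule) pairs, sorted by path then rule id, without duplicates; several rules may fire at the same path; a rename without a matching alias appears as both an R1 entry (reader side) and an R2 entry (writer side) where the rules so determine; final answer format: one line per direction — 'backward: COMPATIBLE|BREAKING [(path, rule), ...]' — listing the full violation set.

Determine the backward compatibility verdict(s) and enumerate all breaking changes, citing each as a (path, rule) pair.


backward: COMPATIBLE []

arrows below run writer -> reader for Profile
checking backward for Profile: reader v2 against writer v1:
  meta: paired with writer meta (Meta -> Meta; writer required)
  age: paired with writer age (int64 -> int64; writer optional)
  title: no writer match
  seq: paired with writer seq (int32 -> int32; writer optional)
  enabled: paired with writer enabled (bool -> bool; writer optional)
  locale: paired with writer locale (string -> string; writer required)
  meta.duration: paired with writer meta.duration (int64 -> int64; writer required)
  meta.archived: paired with writer meta.archived (bool -> bool; writer required)
  meta.checksum: no writer match
  => backward verdict for Profile: COMPATIBLE, no violations
diffs on Profile not affecting the asked answer:
  added field title to record Profile: optional string, tag 33 (in v2 it sits immediately before seq) -> fires only in the forward direction of Profile, which is not asked here
  added field checksum to record Meta: required bytes, tag 32, default 0xBEEF (in v2 it sits last) -> fires only in the forward direction of Profile, which is not asked here
  field archived in record Meta: tag 3 changed to 30 -> inert for the asked Profile verdict: nothing fires


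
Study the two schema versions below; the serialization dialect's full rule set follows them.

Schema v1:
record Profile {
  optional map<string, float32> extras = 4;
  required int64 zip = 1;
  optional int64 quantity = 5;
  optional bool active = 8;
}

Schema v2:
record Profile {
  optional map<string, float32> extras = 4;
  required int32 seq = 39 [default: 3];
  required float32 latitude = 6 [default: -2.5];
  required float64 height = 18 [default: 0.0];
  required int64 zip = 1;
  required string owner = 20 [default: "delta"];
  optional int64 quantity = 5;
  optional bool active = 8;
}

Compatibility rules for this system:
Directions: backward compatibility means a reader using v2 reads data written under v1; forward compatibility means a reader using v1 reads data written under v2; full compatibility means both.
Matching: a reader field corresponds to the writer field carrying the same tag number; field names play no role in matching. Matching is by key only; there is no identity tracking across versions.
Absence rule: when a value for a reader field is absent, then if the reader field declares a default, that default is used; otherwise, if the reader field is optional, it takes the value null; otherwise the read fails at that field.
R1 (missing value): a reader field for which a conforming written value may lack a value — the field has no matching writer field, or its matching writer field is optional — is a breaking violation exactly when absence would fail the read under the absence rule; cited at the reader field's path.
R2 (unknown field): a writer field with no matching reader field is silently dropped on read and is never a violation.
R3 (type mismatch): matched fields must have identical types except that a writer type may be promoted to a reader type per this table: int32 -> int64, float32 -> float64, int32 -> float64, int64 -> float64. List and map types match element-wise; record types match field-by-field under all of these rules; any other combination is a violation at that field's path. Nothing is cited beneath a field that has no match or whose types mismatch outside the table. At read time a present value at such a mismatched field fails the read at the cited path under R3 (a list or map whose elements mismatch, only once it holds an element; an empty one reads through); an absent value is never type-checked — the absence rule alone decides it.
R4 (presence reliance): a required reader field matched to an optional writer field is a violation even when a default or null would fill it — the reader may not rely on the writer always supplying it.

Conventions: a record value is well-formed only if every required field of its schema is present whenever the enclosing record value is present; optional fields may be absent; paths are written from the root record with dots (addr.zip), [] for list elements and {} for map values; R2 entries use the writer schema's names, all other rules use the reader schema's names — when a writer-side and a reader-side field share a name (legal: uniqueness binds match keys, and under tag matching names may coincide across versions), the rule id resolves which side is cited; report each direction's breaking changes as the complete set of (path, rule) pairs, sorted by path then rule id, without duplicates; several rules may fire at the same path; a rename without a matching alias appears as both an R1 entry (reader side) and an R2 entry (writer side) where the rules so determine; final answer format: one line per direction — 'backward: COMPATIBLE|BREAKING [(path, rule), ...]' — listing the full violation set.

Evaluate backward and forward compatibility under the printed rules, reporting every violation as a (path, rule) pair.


backward: COMPATIBLE []; forward: COMPATIBLE []

in Profile below, arrows point writer -> reader
checking backward for Profile: reader v2 against writer v1:
  extras <- extras (map<string, float32> -> map<string, float32>, writer optional)
  seq: no writer match
  latitude: no writer match
  height: no writer match
  zip <- zip (int64 -> int64, writer required)
  owner: no writer match
  quantity <- quantity (int64 -> int64, writer optional)
  active <- active (bool -> bool, writer optional)
  => no violations; backward on Profile: COMPATIBLE
checking forward for Profile: reader v1 against writer v2:
  extras <- extras (map<string, float32> -> map<string, float32>, writer optional)
  zip <- zip (int64 -> int64, writer required)
  quantity <- quantity (int64 -> int64, writer optional)
  active <- active (bool -> bool, writer optional)
  writer seq: unknown to reader
  writer latitude: unknown to reader
  writer height: unknown to reader
  writer owner: unknown to reader
  => no violations; forward on Profile: COMPATIBLE


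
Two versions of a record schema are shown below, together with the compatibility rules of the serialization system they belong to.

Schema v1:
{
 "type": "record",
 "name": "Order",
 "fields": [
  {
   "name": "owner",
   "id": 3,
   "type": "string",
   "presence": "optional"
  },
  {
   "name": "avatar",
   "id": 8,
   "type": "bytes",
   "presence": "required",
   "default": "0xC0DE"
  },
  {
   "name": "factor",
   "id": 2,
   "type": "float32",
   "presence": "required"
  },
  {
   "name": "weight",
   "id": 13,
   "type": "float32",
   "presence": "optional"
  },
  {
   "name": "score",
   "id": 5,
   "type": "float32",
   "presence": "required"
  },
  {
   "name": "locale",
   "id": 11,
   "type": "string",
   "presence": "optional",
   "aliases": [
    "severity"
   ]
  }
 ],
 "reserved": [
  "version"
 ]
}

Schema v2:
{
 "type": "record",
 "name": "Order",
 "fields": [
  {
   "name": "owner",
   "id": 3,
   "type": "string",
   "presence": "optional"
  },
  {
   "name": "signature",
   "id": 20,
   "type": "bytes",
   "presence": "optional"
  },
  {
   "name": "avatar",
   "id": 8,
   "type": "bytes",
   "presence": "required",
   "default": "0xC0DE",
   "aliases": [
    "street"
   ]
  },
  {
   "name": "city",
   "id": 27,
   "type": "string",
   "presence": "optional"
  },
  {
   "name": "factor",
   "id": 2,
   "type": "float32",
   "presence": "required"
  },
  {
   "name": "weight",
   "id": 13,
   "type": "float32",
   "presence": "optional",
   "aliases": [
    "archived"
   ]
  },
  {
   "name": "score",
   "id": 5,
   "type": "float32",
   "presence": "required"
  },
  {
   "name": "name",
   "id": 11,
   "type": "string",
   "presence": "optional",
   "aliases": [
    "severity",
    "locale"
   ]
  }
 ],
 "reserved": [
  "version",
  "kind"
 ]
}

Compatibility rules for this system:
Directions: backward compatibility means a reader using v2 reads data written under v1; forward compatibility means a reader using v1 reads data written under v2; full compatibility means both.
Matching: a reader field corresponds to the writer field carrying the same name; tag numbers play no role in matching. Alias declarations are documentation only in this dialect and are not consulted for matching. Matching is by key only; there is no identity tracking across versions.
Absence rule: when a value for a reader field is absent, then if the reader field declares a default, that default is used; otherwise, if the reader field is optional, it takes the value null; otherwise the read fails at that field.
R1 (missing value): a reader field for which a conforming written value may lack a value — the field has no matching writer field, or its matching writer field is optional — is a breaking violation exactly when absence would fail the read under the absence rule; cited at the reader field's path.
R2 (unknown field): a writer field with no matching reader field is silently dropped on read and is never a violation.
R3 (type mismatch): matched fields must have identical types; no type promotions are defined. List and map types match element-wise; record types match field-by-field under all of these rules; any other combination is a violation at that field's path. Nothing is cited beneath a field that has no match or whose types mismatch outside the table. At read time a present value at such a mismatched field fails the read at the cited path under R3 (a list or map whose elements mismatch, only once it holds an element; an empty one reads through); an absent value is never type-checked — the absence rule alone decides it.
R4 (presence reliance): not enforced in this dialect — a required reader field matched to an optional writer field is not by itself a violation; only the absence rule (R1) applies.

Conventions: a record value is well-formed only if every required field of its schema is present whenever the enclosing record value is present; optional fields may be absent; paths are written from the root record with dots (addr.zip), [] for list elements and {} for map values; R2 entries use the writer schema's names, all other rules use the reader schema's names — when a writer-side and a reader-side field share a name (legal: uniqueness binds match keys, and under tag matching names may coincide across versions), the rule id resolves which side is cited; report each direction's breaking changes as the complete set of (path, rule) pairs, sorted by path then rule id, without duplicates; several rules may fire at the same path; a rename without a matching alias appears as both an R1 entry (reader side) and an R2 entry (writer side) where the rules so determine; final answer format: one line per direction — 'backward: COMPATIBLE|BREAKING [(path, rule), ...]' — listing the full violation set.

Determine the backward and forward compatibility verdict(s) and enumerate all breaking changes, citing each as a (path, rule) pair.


arrows below run writer -> reader for Order
backward on Order — v2 reading data written by v1:
  owner <- owner (string -> string, writer optional)
  signature has no writer counterpart
  avatar <- avatar (bytes -> bytes, writer required)
  city has no writer counterpart
  factor <- factor (float32 -> float32, writer required)
  weight <- weight (float32 -> float32, writer optional)
  score <- score (float32 -> float32, writer required)
  name has no writer counterpart
  writer locale: unknown to reader
  => backward: COMPATIBLE
forward on Order — v1 reading data written by v2:
  owner <- owner (string -> string, writer optional)
  avatar <- avatar (bytes -> bytes, writer required)
  factor <- factor (float32 -> float32, writer required)
  weight <- weight (float32 -> float32, writer optional)
  score <- score (float32 -> float32, writer required)
  locale has no writer counterpart
  writer signature: unknown to reader
  writer city: unknown to reader
  writer name: unknown to reader
  => forward: COMPATIBLE

backward: COMPATIBLE []; forward: COMPATIBLE []


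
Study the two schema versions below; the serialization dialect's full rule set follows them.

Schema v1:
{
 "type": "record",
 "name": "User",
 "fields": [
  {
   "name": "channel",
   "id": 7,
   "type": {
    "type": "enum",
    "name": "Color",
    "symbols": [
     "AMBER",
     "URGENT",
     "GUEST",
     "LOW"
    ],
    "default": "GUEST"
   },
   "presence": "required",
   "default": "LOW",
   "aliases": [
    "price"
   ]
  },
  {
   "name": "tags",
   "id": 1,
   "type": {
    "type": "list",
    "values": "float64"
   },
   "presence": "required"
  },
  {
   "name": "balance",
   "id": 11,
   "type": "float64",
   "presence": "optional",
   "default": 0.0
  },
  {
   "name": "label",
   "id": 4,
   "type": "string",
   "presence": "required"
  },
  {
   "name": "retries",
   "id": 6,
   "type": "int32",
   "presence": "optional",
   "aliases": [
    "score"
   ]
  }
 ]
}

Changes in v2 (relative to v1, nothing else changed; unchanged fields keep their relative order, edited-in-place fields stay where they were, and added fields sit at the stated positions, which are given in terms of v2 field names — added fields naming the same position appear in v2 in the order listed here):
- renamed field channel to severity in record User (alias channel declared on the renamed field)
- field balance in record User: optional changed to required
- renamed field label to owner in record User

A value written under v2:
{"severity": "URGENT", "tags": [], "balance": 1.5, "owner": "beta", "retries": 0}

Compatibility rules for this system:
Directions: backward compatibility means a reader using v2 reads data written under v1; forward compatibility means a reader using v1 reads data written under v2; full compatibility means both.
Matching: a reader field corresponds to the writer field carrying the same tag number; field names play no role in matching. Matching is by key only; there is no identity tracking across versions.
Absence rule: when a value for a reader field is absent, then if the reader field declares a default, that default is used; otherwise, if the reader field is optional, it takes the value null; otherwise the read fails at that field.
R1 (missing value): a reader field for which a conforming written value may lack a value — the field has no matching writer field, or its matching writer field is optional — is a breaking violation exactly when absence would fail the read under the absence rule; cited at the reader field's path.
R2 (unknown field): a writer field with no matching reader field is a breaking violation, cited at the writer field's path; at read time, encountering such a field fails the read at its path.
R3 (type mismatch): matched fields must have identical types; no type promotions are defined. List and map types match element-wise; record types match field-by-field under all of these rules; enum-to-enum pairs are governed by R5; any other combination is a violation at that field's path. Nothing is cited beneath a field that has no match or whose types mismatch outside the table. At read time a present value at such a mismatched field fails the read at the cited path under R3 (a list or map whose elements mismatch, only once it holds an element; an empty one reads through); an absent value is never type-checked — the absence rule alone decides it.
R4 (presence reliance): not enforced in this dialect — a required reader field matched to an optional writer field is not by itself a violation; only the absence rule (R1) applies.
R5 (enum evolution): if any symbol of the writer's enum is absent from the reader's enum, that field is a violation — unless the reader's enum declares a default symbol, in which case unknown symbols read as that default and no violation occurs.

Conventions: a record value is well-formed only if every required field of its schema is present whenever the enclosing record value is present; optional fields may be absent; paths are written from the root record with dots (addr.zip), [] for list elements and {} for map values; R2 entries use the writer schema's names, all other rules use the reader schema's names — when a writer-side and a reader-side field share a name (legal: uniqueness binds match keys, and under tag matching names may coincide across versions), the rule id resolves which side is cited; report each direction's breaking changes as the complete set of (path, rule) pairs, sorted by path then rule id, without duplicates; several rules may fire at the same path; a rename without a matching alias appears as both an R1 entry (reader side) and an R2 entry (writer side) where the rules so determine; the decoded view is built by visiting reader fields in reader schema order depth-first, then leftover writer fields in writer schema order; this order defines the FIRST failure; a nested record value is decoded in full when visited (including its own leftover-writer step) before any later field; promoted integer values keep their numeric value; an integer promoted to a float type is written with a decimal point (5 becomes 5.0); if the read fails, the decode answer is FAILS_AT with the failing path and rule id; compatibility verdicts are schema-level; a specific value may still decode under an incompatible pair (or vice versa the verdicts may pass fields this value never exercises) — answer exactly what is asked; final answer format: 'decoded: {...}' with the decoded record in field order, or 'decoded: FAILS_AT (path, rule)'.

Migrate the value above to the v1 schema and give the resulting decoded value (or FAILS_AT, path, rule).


decoded: {"channel": "URGENT", "tags": [], "balance": 1.5, "label": "beta", "retries": 0}

in User below, arrows point writer -> reader
decode (reader v1):
  channel := "URGENT" (from writer severity)
  tags := []
  balance := 1.5
  label := "beta" (from writer owner)
  retries := 0
  => decoded: {"channel": "URGENT", "tags": [], "balance": 1.5, "label": "beta", "retries": 0}
diffs on User not affecting the asked answer:
  renamed field channel to severity in record User (alias channel declared on the renamed field) -> inert under this dialect — no rule fires on User and the result does not move
  field balance in record User: optional changed to required -> inert under this dialect — no rule fires on User and the result does not move
  renamed field label to owner in record User -> inert under this dialect — no rule fires on User and the result does not move


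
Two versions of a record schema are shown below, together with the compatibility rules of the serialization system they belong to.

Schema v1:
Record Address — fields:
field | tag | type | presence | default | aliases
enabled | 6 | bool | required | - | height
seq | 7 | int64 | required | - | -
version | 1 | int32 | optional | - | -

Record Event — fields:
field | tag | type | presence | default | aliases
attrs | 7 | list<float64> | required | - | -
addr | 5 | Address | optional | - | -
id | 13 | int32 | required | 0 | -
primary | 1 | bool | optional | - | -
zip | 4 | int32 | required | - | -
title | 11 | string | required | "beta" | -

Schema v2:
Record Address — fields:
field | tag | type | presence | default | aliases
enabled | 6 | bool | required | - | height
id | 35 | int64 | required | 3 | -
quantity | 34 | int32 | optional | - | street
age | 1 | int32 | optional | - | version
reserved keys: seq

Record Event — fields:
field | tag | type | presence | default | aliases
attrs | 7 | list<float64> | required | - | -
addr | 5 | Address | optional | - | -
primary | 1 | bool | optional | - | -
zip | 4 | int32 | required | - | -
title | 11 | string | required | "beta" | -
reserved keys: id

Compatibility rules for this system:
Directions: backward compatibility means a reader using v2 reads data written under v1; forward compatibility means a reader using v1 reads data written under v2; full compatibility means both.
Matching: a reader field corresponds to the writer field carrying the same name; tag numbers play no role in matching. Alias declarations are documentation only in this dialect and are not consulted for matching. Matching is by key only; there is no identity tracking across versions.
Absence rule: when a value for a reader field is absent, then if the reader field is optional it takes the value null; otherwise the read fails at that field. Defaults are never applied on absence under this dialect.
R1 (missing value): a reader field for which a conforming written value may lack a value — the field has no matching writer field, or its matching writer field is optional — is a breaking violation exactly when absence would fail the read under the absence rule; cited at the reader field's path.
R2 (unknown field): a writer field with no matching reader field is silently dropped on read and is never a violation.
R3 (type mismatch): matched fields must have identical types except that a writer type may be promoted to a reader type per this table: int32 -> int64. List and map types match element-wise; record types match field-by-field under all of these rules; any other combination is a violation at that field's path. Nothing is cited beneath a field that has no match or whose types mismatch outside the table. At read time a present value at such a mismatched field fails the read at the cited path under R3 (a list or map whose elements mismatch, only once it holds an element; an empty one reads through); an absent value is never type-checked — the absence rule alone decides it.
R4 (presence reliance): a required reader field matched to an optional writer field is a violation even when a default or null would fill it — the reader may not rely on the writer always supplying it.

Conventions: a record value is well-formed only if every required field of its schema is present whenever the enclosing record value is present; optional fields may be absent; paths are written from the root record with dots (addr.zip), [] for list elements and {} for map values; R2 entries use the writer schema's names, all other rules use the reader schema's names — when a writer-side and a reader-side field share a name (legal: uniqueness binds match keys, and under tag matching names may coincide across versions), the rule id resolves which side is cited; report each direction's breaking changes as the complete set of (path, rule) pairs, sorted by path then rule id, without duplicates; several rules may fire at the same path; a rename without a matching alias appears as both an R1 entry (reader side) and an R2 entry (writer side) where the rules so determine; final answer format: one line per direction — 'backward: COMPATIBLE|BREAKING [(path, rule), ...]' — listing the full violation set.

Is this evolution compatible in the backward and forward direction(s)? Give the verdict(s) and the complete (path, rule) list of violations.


the writer's type comes first in each Event pair
backward pass over Event, reader schema v2, writer schema v1:
  attrs: paired with writer attrs (list<float64> -> list<float64>; writer required)
  addr: paired with writer addr (Address -> Address; writer optional)
  primary: paired with writer primary (bool -> bool; writer optional)
  zip: paired with writer zip (int32 -> int32; writer required)
  title: paired with writer title (string -> string; writer required)
  leftover writer field: id
  addr.enabled: paired with writer addr.enabled (bool -> bool; writer required)
  addr.id: no writer match
  addr.quantity: no writer match
  addr.age: no writer match
  leftover writer field: addr.seq
  leftover writer field: addr.version
  rule R1 violated at addr.id
  => backward verdict for Event: BREAKING, 1 violation(s)
forward pass over Event, reader schema v1, writer schema v2:
  attrs: paired with writer attrs (list<float64> -> list<float64>; writer required)
  addr: paired with writer addr (Address -> Address; writer optional)
  id: no writer match
  primary: paired with writer primary (bool -> bool; writer optional)
  zip: paired with writer zip (int32 -> int32; writer required)
  title: paired with writer title (string -> string; writer required)
  addr.enabled: paired with writer addr.enabled (bool -> bool; writer required)
  addr.seq: no writer match
  addr.version: no writer match
  leftover writer field: addr.id
  leftover writer field: addr.quantity
  leftover writer field: addr.age
  rule R1 violated at addr.seq
  rule R1 violated at id
  => forward verdict for Event: BREAKING, 2 violation(s)

backward: BREAKING [(addr.id, R1)]; forward: BREAKING [(addr.seq, R1), (id, R1)]


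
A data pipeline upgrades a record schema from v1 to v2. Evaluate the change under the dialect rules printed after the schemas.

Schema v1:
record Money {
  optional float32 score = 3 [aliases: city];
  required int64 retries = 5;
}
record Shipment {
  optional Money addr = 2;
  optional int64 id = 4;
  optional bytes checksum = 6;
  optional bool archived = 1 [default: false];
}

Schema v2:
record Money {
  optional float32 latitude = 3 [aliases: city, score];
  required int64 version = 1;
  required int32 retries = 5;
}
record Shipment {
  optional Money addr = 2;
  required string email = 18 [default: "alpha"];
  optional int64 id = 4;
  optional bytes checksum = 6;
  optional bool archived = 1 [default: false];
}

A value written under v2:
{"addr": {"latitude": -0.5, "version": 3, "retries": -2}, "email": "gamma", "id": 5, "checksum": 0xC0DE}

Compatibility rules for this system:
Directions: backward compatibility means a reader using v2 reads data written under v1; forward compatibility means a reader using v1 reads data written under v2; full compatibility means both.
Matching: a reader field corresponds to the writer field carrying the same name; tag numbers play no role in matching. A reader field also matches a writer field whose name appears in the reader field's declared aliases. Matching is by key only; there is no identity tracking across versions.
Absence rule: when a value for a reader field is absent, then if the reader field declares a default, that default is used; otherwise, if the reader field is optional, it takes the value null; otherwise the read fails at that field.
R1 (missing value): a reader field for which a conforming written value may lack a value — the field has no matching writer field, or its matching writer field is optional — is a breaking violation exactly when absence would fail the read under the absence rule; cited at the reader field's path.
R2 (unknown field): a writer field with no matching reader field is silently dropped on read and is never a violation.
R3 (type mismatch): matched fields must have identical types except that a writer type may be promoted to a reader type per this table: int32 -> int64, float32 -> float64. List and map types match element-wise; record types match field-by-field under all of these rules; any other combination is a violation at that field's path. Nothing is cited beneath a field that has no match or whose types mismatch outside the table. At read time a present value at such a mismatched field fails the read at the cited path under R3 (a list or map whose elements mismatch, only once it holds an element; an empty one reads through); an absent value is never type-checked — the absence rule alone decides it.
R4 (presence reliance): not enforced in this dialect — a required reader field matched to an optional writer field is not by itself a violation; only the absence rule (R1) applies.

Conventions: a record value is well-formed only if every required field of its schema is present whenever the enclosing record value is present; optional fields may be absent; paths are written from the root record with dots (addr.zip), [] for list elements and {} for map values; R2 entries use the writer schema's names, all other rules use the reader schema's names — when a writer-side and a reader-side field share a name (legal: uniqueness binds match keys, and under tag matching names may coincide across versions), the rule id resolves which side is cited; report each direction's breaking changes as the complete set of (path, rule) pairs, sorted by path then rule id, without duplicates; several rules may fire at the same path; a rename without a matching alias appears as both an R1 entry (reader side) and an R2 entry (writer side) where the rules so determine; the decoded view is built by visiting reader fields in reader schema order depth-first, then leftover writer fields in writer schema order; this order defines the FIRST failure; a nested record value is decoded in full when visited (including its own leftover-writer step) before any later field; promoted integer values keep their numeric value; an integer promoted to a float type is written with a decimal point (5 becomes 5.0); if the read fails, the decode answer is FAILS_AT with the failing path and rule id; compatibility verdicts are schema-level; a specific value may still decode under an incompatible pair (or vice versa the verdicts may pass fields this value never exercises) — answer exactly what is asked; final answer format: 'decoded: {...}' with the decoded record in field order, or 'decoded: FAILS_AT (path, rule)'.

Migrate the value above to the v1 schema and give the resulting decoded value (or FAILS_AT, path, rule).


in Shipment below, arrows point writer -> reader
migrating the Shipment value to v1:
  addr.score := null (not supplied -> null)
  addr.retries := -2 (int32 -> int64)
  writer addr.latitude: unmatched, discarded
  writer addr.version: unmatched, discarded
  id := 5
  checksum := 0xC0DE
  archived := false (no value, default fills)
  writer email: unmatched, discarded
  => decoded: {"addr": {"score": null, "retries": -2}, "id": 5, "checksum": 0xC0DE, "archived": false}
the other Shipment changes do not affect what is asked:
  added field version to record Money: required int64, tag 1 (in v2 it sits immediately before retries) -> schema-level compatibility only; this Shipment value's decode is unchanged
  added field email to record Shipment: required string, tag 18, default "alpha" (in v2 it sits immediately before id) -> triggers nothing under the printed rules; the Shipment answer is the same either way
  field retries in record Money: type int64 changed to int32 -> schema-level compatibility only; this Shipment value's decode is unchanged

decoded: {"addr": {"score": null, "retries": -2}, "id": 5, "checksum": 0xC0DE, "archived": false}


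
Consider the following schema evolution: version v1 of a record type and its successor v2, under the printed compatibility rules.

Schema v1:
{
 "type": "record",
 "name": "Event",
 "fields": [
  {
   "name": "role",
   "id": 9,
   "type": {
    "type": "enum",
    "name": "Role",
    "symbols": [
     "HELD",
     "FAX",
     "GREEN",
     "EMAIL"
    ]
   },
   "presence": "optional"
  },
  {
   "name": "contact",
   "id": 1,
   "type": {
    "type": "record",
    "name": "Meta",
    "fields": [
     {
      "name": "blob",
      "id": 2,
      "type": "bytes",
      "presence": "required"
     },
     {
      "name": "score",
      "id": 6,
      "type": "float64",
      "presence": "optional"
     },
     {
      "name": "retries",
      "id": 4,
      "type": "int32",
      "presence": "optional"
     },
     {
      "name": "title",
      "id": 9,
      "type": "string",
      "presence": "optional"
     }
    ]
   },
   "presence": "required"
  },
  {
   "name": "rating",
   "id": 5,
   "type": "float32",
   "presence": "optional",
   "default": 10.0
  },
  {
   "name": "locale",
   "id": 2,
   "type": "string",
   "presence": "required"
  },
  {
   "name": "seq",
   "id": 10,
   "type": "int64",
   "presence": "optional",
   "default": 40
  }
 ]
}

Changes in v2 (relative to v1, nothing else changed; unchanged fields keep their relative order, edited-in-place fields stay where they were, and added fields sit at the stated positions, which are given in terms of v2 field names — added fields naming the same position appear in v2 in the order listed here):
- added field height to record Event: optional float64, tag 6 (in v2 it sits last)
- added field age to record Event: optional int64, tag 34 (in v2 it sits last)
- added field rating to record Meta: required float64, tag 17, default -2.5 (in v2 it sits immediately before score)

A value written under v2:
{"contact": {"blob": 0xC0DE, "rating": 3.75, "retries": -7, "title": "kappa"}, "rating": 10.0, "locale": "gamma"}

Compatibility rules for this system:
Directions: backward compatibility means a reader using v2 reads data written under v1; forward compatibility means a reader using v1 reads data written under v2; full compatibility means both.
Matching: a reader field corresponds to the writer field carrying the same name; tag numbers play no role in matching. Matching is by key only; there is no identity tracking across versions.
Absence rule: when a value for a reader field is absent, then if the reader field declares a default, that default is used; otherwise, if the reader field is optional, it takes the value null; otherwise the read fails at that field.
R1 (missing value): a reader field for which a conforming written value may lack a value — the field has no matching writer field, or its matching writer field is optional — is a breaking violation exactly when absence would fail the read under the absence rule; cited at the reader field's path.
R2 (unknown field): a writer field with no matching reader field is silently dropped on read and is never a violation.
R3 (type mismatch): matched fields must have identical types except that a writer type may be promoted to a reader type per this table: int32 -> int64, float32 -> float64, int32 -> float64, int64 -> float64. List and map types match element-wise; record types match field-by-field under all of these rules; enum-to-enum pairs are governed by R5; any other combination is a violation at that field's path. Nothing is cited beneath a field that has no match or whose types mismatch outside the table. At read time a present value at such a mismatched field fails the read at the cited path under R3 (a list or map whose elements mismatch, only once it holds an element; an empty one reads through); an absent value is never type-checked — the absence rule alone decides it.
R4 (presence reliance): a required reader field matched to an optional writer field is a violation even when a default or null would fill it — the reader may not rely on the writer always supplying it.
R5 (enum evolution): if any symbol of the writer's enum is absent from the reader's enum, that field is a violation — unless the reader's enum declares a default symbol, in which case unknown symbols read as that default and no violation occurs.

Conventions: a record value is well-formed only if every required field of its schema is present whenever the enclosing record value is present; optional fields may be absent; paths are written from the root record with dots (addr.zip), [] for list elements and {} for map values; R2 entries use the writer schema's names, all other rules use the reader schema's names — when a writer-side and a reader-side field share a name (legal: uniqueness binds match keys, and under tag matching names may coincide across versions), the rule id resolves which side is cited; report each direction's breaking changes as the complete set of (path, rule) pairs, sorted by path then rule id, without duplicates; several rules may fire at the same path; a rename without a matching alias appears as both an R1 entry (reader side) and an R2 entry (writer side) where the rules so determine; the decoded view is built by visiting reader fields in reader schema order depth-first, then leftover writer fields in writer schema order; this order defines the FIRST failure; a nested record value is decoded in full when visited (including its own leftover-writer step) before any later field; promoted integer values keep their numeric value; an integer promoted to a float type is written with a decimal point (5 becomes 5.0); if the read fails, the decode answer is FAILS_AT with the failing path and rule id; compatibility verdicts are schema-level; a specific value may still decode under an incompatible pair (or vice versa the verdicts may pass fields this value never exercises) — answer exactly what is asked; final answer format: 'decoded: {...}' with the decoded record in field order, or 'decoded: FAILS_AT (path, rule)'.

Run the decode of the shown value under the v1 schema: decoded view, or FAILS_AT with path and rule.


decoded: {"role": null, "contact": {"blob": 0xC0DE, "score": null, "retries": -7, "title": "kappa"}, "rating": 10.0, "locale": "gamma", "seq": 40}

in Event below, arrows point writer -> reader
decode walk for Event under reader schema v1:
  role := null (absent, optional -> null)
  contact.blob := 0xC0DE
  contact.score := null (absent, optional -> null)
  contact.retries := -7
  contact.title := "kappa"
  writer contact.rating: unknown -> dropped
  rating := 10.0
  locale := "gamma"
  seq := 40 (absent -> default)
  => decoded: {"role": null, "contact": {"blob": 0xC0DE, "score": null, "retries": -7, "title": "kappa"}, "rating": 10.0, "locale": "gamma", "seq": 40}
the rest of the Event diff is inert for this question:
  added field age to record Event: optional int64, tag 34 (in v2 it sits last) -> triggers nothing under the printed rules; the Event answer is the same either way
  added field rating to record Meta: required float64, tag 17, default -2.5 (in v2 it sits immediately before score) -> triggers nothing under the printed rules; the Event answer is the same either way
  added field height to record Event: optional float64, tag 6 (in v2 it sits last) -> triggers nothing under the printed rules; the Event answer is the same either way
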